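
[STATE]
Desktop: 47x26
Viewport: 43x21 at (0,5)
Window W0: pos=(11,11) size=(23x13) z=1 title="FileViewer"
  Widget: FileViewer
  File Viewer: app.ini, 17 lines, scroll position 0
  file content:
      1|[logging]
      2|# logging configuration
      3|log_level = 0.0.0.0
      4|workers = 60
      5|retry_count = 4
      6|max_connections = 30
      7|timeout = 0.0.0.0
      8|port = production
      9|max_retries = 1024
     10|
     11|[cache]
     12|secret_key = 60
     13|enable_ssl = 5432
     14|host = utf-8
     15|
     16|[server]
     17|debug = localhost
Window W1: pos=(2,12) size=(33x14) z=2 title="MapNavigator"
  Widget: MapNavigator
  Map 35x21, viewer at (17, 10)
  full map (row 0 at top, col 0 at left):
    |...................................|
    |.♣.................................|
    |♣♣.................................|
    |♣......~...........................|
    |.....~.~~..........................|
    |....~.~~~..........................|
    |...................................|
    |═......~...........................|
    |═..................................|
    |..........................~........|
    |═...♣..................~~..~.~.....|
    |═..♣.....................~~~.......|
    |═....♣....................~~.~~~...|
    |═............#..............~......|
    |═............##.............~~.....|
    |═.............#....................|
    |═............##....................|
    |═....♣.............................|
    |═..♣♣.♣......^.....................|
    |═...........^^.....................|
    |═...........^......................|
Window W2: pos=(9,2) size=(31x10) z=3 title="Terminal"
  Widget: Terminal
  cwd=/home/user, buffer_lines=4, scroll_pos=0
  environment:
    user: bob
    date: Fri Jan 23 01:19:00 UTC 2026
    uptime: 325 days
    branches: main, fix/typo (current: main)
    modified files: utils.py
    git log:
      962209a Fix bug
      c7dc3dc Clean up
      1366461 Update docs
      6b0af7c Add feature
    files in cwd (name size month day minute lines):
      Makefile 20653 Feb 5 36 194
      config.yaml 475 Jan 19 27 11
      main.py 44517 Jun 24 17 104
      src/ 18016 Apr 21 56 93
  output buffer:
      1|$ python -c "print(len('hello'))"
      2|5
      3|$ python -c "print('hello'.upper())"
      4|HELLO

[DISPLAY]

         ┃$ python -c "print(len('hello┃   
         ┃5                            ┃   
         ┃$ python -c "print('hello'.up┃   
         ┃HELLO                        ┃   
         ┃$ █                          ┃   
         ┃                             ┃   
         ┗━━━━━━━━━━━━━━━━━━━━━━━━━━━━━┛   
  ┏━━━━━━━━━━━━━━━━━━━━━━━━━━━━━━━┓        
  ┃ MapNavigator                  ┃        
  ┠───────────────────────────────┨        
  ┃..~.~~~........................┃        
  ┃...............................┃        
  ┃.....~.........................┃        
  ┃...............................┃        
  ┃........................~......┃        
  ┃..♣............@.....~~..~.~...┃        
  ┃.♣.....................~~~.....┃        
  ┃...♣....................~~.~~~.┃        
  ┃...........#..............~....┃        
  ┃...........##.............~~...┃        
  ┗━━━━━━━━━━━━━━━━━━━━━━━━━━━━━━━┛        


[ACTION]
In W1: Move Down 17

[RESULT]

         ┃$ python -c "print(len('hello┃   
         ┃5                            ┃   
         ┃$ python -c "print('hello'.up┃   
         ┃HELLO                        ┃   
         ┃$ █                          ┃   
         ┃                             ┃   
         ┗━━━━━━━━━━━━━━━━━━━━━━━━━━━━━┛   
  ┏━━━━━━━━━━━━━━━━━━━━━━━━━━━━━━━┓        
  ┃ MapNavigator                  ┃        
  ┠───────────────────────────────┨        
  ┃............#..................┃        
  ┃...........##..................┃        
  ┃...♣...........................┃        
  ┃.♣♣.♣......^...................┃        
  ┃..........^^...................┃        
  ┃..........^....@...............┃        
  ┃                               ┃        
  ┃                               ┃        
  ┃                               ┃        
  ┃                               ┃        
  ┗━━━━━━━━━━━━━━━━━━━━━━━━━━━━━━━┛        


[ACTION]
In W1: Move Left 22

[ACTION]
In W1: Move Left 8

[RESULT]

         ┃$ python -c "print(len('hello┃   
         ┃5                            ┃   
         ┃$ python -c "print('hello'.up┃   
         ┃HELLO                        ┃   
         ┃$ █                          ┃   
         ┃                             ┃   
         ┗━━━━━━━━━━━━━━━━━━━━━━━━━━━━━┛   
  ┏━━━━━━━━━━━━━━━━━━━━━━━━━━━━━━━┓        
  ┃ MapNavigator                  ┃        
  ┠───────────────────────────────┨        
  ┃               ═.............#.┃        
  ┃               ═............##.┃        
  ┃               ═....♣..........┃        
  ┃               ═..♣♣.♣......^..┃        
  ┃               ═...........^^..┃        
  ┃               @...........^...┃        
  ┃                               ┃        
  ┃                               ┃        
  ┃                               ┃        
  ┃                               ┃        
  ┗━━━━━━━━━━━━━━━━━━━━━━━━━━━━━━━┛        


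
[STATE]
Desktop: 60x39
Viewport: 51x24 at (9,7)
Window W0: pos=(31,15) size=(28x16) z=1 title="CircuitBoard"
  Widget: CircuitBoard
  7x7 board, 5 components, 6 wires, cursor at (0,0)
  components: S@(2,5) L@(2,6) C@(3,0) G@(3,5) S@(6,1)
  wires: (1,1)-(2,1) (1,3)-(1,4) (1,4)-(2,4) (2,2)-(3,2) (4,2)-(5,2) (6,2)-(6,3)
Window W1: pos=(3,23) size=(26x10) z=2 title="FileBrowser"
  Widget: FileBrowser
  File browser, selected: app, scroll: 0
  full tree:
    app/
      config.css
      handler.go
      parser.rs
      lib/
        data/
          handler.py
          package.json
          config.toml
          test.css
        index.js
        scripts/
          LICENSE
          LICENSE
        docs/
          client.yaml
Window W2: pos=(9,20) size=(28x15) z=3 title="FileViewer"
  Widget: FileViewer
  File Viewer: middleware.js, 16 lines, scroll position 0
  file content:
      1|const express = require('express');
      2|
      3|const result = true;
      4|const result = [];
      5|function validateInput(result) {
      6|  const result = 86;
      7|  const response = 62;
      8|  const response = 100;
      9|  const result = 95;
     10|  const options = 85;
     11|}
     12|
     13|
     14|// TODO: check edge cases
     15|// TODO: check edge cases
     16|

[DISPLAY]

                                                   
                                                   
                                                   
                                                   
                                                   
                                                   
                                                   
                                                   
                      ┏━━━━━━━━━━━━━━━━━━━━━━━━━━┓ 
                      ┃ CircuitBoard             ┃ 
                      ┠──────────────────────────┨ 
                      ┃   0 1 2 3 4 5 6          ┃ 
                      ┃0  [.]                    ┃ 
┏━━━━━━━━━━━━━━━━━━━━━━━━━━┓                     ┃ 
┃ FileViewer               ┃   ·       · ─ ·     ┃ 
┠──────────────────────────┨   │           │     ┃ 
┃const express = require('▲┃   ·   ·       ·   S ┃ 
┃                         █┃       │             ┃ 
┃const result = true;     ░┃       ·           G ┃ 
┃const result = [];       ░┃                     ┃ 
┃function validateInput(re░┃       ·             ┃ 
┃  const result = 86;     ░┃       │             ┃ 
┃  const response = 62;   ░┃       ·             ┃ 
┃  const response = 100;  ░┃━━━━━━━━━━━━━━━━━━━━━┛ 


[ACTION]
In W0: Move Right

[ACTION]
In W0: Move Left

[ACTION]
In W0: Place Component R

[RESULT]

                                                   
                                                   
                                                   
                                                   
                                                   
                                                   
                                                   
                                                   
                      ┏━━━━━━━━━━━━━━━━━━━━━━━━━━┓ 
                      ┃ CircuitBoard             ┃ 
                      ┠──────────────────────────┨ 
                      ┃   0 1 2 3 4 5 6          ┃ 
                      ┃0  [R]                    ┃ 
┏━━━━━━━━━━━━━━━━━━━━━━━━━━┓                     ┃ 
┃ FileViewer               ┃   ·       · ─ ·     ┃ 
┠──────────────────────────┨   │           │     ┃ 
┃const express = require('▲┃   ·   ·       ·   S ┃ 
┃                         █┃       │             ┃ 
┃const result = true;     ░┃       ·           G ┃ 
┃const result = [];       ░┃                     ┃ 
┃function validateInput(re░┃       ·             ┃ 
┃  const result = 86;     ░┃       │             ┃ 
┃  const response = 62;   ░┃       ·             ┃ 
┃  const response = 100;  ░┃━━━━━━━━━━━━━━━━━━━━━┛ 


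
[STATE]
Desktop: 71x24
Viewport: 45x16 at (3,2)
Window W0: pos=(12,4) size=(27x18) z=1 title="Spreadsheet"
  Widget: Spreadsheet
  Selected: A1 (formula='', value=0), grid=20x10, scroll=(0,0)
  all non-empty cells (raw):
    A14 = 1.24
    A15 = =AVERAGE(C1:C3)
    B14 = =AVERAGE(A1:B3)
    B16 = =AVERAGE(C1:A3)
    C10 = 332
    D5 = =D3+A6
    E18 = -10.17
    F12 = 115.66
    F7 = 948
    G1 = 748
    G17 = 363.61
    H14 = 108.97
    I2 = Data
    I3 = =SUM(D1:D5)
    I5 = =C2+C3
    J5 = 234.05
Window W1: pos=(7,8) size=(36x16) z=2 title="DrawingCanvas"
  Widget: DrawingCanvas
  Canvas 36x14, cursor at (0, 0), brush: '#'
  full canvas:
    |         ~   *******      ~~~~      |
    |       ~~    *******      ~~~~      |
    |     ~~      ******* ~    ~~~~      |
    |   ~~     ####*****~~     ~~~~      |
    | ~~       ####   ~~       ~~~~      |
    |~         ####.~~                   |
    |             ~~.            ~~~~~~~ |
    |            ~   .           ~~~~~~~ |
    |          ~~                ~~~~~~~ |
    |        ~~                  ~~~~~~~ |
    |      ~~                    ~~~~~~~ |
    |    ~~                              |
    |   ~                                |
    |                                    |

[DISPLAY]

                                             
                                             
         ┏━━━━━━━━━━━━━━━━━━━━━━━━━┓         
         ┃ Spreadsheet             ┃         
         ┠─────────────────────────┨         
         ┃A1:                      ┃         
    ┏━━━━━━━━━━━━━━━━━━━━━━━━━━━━━━━━━━┓     
    ┃ DrawingCanvas                    ┃     
    ┠──────────────────────────────────┨     
    ┃+        ~   *******      ~~~~    ┃     
    ┃       ~~    *******      ~~~~    ┃     
    ┃     ~~      ******* ~    ~~~~    ┃     
    ┃   ~~     ####*****~~     ~~~~    ┃     
    ┃ ~~       ####   ~~       ~~~~    ┃     
    ┃~         ####.~~                 ┃     
    ┃             ~~.            ~~~~~~┃     


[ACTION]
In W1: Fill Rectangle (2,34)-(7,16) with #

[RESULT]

                                             
                                             
         ┏━━━━━━━━━━━━━━━━━━━━━━━━━┓         
         ┃ Spreadsheet             ┃         
         ┠─────────────────────────┨         
         ┃A1:                      ┃         
    ┏━━━━━━━━━━━━━━━━━━━━━━━━━━━━━━━━━━┓     
    ┃ DrawingCanvas                    ┃     
    ┠──────────────────────────────────┨     
    ┃+        ~   *******      ~~~~    ┃     
    ┃       ~~    *******      ~~~~    ┃     
    ┃     ~~      ***##################┃     
    ┃   ~~     ####**##################┃     
    ┃ ~~       ####  ##################┃     
    ┃~         ####.~##################┃     
    ┃             ~~.##################┃     


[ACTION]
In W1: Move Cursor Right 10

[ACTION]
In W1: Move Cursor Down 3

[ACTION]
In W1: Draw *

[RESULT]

                                             
                                             
         ┏━━━━━━━━━━━━━━━━━━━━━━━━━┓         
         ┃ Spreadsheet             ┃         
         ┠─────────────────────────┨         
         ┃A1:                      ┃         
    ┏━━━━━━━━━━━━━━━━━━━━━━━━━━━━━━━━━━┓     
    ┃ DrawingCanvas                    ┃     
    ┠──────────────────────────────────┨     
    ┃         ~   *******      ~~~~    ┃     
    ┃       ~~    *******      ~~~~    ┃     
    ┃     ~~      ***##################┃     
    ┃   ~~     *###**##################┃     
    ┃ ~~       ####  ##################┃     
    ┃~         ####.~##################┃     
    ┃             ~~.##################┃     


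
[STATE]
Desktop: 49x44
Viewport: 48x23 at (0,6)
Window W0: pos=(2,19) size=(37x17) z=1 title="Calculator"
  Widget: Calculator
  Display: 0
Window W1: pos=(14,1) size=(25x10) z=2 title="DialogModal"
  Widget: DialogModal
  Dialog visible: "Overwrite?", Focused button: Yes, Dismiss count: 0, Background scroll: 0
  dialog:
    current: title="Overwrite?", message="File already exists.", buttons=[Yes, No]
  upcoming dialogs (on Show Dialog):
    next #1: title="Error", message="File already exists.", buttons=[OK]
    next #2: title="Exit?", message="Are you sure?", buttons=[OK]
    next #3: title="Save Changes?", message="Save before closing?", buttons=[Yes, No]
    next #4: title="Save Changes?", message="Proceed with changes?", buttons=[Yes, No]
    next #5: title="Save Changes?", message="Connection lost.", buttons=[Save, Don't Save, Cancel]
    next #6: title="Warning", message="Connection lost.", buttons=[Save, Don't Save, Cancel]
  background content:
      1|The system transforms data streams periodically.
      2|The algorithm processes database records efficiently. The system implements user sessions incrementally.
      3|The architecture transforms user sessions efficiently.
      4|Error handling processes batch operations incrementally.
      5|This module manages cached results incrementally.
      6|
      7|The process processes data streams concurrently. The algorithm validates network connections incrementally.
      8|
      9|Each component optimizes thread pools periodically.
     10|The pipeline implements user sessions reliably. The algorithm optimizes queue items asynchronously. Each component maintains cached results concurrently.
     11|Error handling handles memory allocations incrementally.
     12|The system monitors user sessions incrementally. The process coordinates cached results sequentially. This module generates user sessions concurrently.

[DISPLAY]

              ┃Th│File already exis│sf┃         
              ┃Er│    [Yes]  No    │se┃         
              ┃Th└─────────────────┘ac┃         
              ┃                       ┃         
              ┗━━━━━━━━━━━━━━━━━━━━━━━┛         
                                                
                                                
                                                
                                                
                                                
                                                
                                                
                                                
  ┏━━━━━━━━━━━━━━━━━━━━━━━━━━━━━━━━━━━┓         
  ┃ Calculator                        ┃         
  ┠───────────────────────────────────┨         
  ┃                                  0┃         
  ┃┌───┬───┬───┬───┐                  ┃         
  ┃│ 7 │ 8 │ 9 │ ÷ │                  ┃         
  ┃├───┼───┼───┼───┤                  ┃         
  ┃│ 4 │ 5 │ 6 │ × │                  ┃         
  ┃├───┼───┼───┼───┤                  ┃         
  ┃│ 1 │ 2 │ 3 │ - │                  ┃         


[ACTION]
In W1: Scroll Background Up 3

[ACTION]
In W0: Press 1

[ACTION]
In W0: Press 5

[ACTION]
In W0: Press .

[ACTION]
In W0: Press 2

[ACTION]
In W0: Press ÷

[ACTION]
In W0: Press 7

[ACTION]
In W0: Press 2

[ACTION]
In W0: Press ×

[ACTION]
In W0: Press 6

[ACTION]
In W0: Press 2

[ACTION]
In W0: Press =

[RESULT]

              ┃Th│File already exis│sf┃         
              ┃Er│    [Yes]  No    │se┃         
              ┃Th└─────────────────┘ac┃         
              ┃                       ┃         
              ┗━━━━━━━━━━━━━━━━━━━━━━━┛         
                                                
                                                
                                                
                                                
                                                
                                                
                                                
                                                
  ┏━━━━━━━━━━━━━━━━━━━━━━━━━━━━━━━━━━━┓         
  ┃ Calculator                        ┃         
  ┠───────────────────────────────────┨         
  ┃                        13.08888889┃         
  ┃┌───┬───┬───┬───┐                  ┃         
  ┃│ 7 │ 8 │ 9 │ ÷ │                  ┃         
  ┃├───┼───┼───┼───┤                  ┃         
  ┃│ 4 │ 5 │ 6 │ × │                  ┃         
  ┃├───┼───┼───┼───┤                  ┃         
  ┃│ 1 │ 2 │ 3 │ - │                  ┃         


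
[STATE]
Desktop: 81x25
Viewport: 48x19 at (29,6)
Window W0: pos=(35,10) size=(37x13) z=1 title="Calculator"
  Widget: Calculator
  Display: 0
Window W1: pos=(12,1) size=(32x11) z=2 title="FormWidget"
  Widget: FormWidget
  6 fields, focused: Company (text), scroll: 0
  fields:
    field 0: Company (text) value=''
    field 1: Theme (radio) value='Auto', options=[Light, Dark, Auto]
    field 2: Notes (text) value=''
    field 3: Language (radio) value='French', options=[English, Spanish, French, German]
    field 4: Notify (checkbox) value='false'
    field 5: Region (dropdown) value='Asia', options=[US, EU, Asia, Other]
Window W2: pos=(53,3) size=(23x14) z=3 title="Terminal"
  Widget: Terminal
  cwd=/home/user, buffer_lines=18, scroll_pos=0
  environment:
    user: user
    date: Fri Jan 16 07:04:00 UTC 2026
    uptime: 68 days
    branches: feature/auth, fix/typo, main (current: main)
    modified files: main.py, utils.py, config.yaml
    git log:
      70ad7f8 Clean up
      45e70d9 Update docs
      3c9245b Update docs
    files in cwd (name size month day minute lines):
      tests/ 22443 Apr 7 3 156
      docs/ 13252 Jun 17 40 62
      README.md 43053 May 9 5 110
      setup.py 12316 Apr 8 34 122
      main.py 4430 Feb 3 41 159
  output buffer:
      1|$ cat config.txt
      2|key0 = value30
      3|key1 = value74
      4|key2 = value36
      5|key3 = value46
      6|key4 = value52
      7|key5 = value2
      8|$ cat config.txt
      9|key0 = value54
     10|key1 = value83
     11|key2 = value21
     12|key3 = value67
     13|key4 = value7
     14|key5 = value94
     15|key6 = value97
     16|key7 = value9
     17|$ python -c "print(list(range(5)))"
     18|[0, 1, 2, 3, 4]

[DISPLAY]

             ]┃         ┃$ cat config.txt     ┃ 
) English  ( )┃         ┃key0 = value30       ┃ 
]             ┃         ┃key1 = value74       ┃ 
sia         ▼]┃         ┃key2 = value36       ┃ 
              ┃━━━━━━━━━┃key3 = value46       ┃ 
━━━━━━━━━━━━━━┛tor      ┃key4 = value52       ┃ 
      ┠─────────────────┃key5 = value2        ┃ 
      ┃                 ┃$ cat config.txt     ┃ 
      ┃┌───┬───┬───┬───┐┃key0 = value54       ┃ 
      ┃│ 7 │ 8 │ 9 │ ÷ │┃key1 = value83       ┃ 
      ┃├───┼───┼───┼───┤┗━━━━━━━━━━━━━━━━━━━━━┛ 
      ┃│ 4 │ 5 │ 6 │ × │                  ┃     
      ┃├───┼───┼───┼───┤                  ┃     
      ┃│ 1 │ 2 │ 3 │ - │                  ┃     
      ┃├───┼───┼───┼───┤                  ┃     
      ┃│ 0 │ . │ = │ + │                  ┃     
      ┗━━━━━━━━━━━━━━━━━━━━━━━━━━━━━━━━━━━┛     
                                                
                                                


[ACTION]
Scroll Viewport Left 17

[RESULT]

┃  Notes:      [              ]┃         ┃$ cat 
┃  Language:   ( ) English  ( )┃         ┃key0 =
┃  Notify:     [ ]             ┃         ┃key1 =
┃  Region:     [Asia         ▼]┃         ┃key2 =
┃                              ┃━━━━━━━━━┃key3 =
┗━━━━━━━━━━━━━━━━━━━━━━━━━━━━━━┛tor      ┃key4 =
                       ┠─────────────────┃key5 =
                       ┃                 ┃$ cat 
                       ┃┌───┬───┬───┬───┐┃key0 =
                       ┃│ 7 │ 8 │ 9 │ ÷ │┃key1 =
                       ┃├───┼───┼───┼───┤┗━━━━━━
                       ┃│ 4 │ 5 │ 6 │ × │       
                       ┃├───┼───┼───┼───┤       
                       ┃│ 1 │ 2 │ 3 │ - │       
                       ┃├───┼───┼───┼───┤       
                       ┃│ 0 │ . │ = │ + │       
                       ┗━━━━━━━━━━━━━━━━━━━━━━━━
                                                
                                                


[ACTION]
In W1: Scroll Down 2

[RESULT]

┃  Notify:     [ ]             ┃         ┃$ cat 
┃  Region:     [Asia         ▼]┃         ┃key0 =
┃                              ┃         ┃key1 =
┃                              ┃         ┃key2 =
┃                              ┃━━━━━━━━━┃key3 =
┗━━━━━━━━━━━━━━━━━━━━━━━━━━━━━━┛tor      ┃key4 =
                       ┠─────────────────┃key5 =
                       ┃                 ┃$ cat 
                       ┃┌───┬───┬───┬───┐┃key0 =
                       ┃│ 7 │ 8 │ 9 │ ÷ │┃key1 =
                       ┃├───┼───┼───┼───┤┗━━━━━━
                       ┃│ 4 │ 5 │ 6 │ × │       
                       ┃├───┼───┼───┼───┤       
                       ┃│ 1 │ 2 │ 3 │ - │       
                       ┃├───┼───┼───┼───┤       
                       ┃│ 0 │ . │ = │ + │       
                       ┗━━━━━━━━━━━━━━━━━━━━━━━━
                                                
                                                


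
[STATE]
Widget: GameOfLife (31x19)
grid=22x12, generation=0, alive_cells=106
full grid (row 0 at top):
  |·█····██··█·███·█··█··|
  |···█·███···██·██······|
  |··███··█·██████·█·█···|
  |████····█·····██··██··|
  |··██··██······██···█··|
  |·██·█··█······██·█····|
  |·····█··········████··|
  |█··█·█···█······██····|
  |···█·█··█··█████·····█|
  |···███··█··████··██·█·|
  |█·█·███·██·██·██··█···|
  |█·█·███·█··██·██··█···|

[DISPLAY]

Gen: 0                         
·█····██··█·███·█··█··         
···█·███···██·██······         
··███··█·██████·█·█···         
████····█·····██··██··         
··██··██······██···█··         
·██·█··█······██·█····         
·····█··········████··         
█··█·█···█······██····         
···█·█··█··█████·····█         
···███··█··████··██·█·         
█·█·███·██·██·██··█···         
█·█·███·█··██·██··█···         
                               
                               
                               
                               
                               
                               


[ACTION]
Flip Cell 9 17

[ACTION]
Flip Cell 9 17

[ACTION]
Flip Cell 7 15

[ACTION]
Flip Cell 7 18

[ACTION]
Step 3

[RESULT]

Gen: 3                         
·····█················         
···············██·····         
····███···██···█······         
···█·█····█··█·██···█·         
··········█···██·····█         
██·██······█··██··█··█         
███·····████··█······█         
·█···███·····█·······█         
···███··█····█···█····         
·█···█···█··█···█·····         
··█·······██···█████··         
··········██··········         
                               
                               
                               
                               
                               
                               


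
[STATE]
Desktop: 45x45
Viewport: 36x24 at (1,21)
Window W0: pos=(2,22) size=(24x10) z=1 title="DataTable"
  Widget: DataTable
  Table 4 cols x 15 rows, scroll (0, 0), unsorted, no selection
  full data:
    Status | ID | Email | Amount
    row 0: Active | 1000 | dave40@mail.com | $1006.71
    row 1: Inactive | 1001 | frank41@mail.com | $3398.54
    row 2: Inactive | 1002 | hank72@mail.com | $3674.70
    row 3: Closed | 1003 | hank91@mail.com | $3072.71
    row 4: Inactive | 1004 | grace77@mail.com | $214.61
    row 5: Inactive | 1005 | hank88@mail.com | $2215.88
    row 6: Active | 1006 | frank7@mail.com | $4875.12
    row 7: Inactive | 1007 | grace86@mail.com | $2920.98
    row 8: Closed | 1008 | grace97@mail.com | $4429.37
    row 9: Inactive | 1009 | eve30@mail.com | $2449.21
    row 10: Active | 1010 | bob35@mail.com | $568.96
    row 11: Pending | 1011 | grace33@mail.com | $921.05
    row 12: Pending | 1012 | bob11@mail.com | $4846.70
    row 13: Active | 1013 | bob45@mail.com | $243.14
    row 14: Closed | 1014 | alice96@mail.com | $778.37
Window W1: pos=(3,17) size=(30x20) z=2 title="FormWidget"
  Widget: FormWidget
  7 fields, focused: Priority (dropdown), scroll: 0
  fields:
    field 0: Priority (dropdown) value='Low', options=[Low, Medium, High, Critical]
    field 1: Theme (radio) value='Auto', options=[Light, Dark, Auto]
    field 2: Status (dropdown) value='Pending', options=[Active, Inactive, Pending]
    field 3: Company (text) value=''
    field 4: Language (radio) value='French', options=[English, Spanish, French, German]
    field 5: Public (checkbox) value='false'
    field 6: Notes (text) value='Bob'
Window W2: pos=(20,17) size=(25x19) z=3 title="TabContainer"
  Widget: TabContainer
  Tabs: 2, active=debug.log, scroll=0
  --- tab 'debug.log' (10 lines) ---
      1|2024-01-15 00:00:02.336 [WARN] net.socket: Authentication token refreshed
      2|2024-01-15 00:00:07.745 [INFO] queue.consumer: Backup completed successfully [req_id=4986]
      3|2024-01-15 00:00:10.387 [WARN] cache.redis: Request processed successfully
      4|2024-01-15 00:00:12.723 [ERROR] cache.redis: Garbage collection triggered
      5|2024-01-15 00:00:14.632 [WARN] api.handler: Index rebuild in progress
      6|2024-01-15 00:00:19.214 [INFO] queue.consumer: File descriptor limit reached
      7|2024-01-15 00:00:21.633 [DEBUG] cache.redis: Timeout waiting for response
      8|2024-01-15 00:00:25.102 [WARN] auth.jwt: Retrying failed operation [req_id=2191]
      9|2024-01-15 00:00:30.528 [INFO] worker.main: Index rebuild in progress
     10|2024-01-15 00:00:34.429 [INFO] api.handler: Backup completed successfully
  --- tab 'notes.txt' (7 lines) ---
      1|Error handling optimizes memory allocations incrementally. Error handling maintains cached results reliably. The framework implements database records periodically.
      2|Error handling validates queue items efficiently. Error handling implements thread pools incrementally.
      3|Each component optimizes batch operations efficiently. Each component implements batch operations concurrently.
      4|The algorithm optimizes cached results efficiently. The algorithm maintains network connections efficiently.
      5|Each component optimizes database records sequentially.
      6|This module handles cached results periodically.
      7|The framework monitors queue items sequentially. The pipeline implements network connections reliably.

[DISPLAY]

  ┃  Theme:      ( ┃────────────────
 ┏┃  Status:     [P┃2024-01-15 00:00
 ┃┃  Company:    [ ┃2024-01-15 00:00
 ┠┃  Language:   ( ┃2024-01-15 00:00
 ┃┃  Public:     [ ┃2024-01-15 00:00
 ┃┃  Notes:      [B┃2024-01-15 00:00
 ┃┃                ┃2024-01-15 00:00
 ┃┃                ┃2024-01-15 00:00
 ┃┃                ┃2024-01-15 00:00
 ┃┃                ┃2024-01-15 00:00
 ┗┃                ┃2024-01-15 00:00
  ┃                ┃                
  ┃                ┃                
  ┃                ┃                
  ┃                ┗━━━━━━━━━━━━━━━━
  ┗━━━━━━━━━━━━━━━━━━━━━━━━━━━━┛    
                                    
                                    
                                    
                                    
                                    
                                    
                                    
                                    


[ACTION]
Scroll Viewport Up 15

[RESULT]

                                    
                                    
                                    
                                    
                                    
                                    
                                    
                                    
                                    
                                    
                                    
  ┏━━━━━━━━━━━━━━━━┏━━━━━━━━━━━━━━━━
  ┃ FormWidget     ┃ TabContainer   
  ┠────────────────┠────────────────
  ┃> Priority:   [L┃[debug.log]│ not
  ┃  Theme:      ( ┃────────────────
 ┏┃  Status:     [P┃2024-01-15 00:00
 ┃┃  Company:    [ ┃2024-01-15 00:00
 ┠┃  Language:   ( ┃2024-01-15 00:00
 ┃┃  Public:     [ ┃2024-01-15 00:00
 ┃┃  Notes:      [B┃2024-01-15 00:00
 ┃┃                ┃2024-01-15 00:00
 ┃┃                ┃2024-01-15 00:00
 ┃┃                ┃2024-01-15 00:00


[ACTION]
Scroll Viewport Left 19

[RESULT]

                                    
                                    
                                    
                                    
                                    
                                    
                                    
                                    
                                    
                                    
                                    
   ┏━━━━━━━━━━━━━━━━┏━━━━━━━━━━━━━━━
   ┃ FormWidget     ┃ TabContainer  
   ┠────────────────┠───────────────
   ┃> Priority:   [L┃[debug.log]│ no
   ┃  Theme:      ( ┃───────────────
  ┏┃  Status:     [P┃2024-01-15 00:0
  ┃┃  Company:    [ ┃2024-01-15 00:0
  ┠┃  Language:   ( ┃2024-01-15 00:0
  ┃┃  Public:     [ ┃2024-01-15 00:0
  ┃┃  Notes:      [B┃2024-01-15 00:0
  ┃┃                ┃2024-01-15 00:0
  ┃┃                ┃2024-01-15 00:0
  ┃┃                ┃2024-01-15 00:0


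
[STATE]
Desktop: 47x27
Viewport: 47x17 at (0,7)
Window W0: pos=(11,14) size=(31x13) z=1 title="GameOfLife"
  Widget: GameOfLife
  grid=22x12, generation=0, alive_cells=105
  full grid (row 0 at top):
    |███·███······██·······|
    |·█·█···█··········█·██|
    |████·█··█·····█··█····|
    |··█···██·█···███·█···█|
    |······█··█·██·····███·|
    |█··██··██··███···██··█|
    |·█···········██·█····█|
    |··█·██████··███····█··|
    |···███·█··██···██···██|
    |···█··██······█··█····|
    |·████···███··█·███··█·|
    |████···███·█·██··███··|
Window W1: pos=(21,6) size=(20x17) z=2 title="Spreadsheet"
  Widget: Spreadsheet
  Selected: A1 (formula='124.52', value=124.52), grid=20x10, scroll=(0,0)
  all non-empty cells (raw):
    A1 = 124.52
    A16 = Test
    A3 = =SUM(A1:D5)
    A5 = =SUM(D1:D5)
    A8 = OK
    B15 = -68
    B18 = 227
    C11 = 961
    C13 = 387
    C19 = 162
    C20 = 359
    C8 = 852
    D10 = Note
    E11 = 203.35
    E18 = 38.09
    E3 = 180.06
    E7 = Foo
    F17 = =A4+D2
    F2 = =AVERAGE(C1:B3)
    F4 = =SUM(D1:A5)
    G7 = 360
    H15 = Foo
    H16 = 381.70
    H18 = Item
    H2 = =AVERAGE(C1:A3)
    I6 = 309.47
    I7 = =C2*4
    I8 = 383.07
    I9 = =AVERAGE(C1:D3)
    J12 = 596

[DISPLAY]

                     ┃ Spreadsheet      ┃      
                     ┠──────────────────┨      
                     ┃A1: 124.52        ┃      
                     ┃       A       B  ┃      
                     ┃------------------┃      
                     ┃  1 [124.52]      ┃      
                     ┃  2        0      ┃      
           ┏━━━━━━━━━┃  3 #CIRC!        ┃┓     
           ┃ GameOfLi┃  4        0      ┃┃     
           ┠─────────┃  5        0      ┃┨     
           ┃Gen: 0   ┃  6        0      ┃┃     
           ┃████·█··█┃  7        0      ┃┃     
           ┃··█···██·┃  8 OK            ┃┃     
           ┃······█··┃  9        0      ┃┃     
           ┃█··██··██┃ 10        0      ┃┃     
           ┃·█·······┗━━━━━━━━━━━━━━━━━━┛┃     
           ┃··█·██████··███····█··       ┃     


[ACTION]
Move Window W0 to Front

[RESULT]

                     ┃ Spreadsheet      ┃      
                     ┠──────────────────┨      
                     ┃A1: 124.52        ┃      
                     ┃       A       B  ┃      
                     ┃------------------┃      
                     ┃  1 [124.52]      ┃      
                     ┃  2        0      ┃      
           ┏━━━━━━━━━━━━━━━━━━━━━━━━━━━━━┓     
           ┃ GameOfLife                  ┃     
           ┠─────────────────────────────┨     
           ┃Gen: 0                       ┃     
           ┃████·█··█·····█··█····       ┃     
           ┃··█···██·█···███·█···█       ┃     
           ┃······█··█·██·····███·       ┃     
           ┃█··██··██··███···██··█       ┃     
           ┃·█···········██·█····█       ┃     
           ┃··█·██████··███····█··       ┃     


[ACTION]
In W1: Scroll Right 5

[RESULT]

                     ┃ Spreadsheet      ┃      
                     ┠──────────────────┨      
                     ┃A1: 124.52        ┃      
                     ┃       F       G  ┃      
                     ┃------------------┃      
                     ┃  1        0      ┃      
                     ┃  2        0      ┃      
           ┏━━━━━━━━━━━━━━━━━━━━━━━━━━━━━┓     
           ┃ GameOfLife                  ┃     
           ┠─────────────────────────────┨     
           ┃Gen: 0                       ┃     
           ┃████·█··█·····█··█····       ┃     
           ┃··█···██·█···███·█···█       ┃     
           ┃······█··█·██·····███·       ┃     
           ┃█··██··██··███···██··█       ┃     
           ┃·█···········██·█····█       ┃     
           ┃··█·██████··███····█··       ┃     


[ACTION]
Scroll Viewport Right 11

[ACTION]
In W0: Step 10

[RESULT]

                     ┃ Spreadsheet      ┃      
                     ┠──────────────────┨      
                     ┃A1: 124.52        ┃      
                     ┃       F       G  ┃      
                     ┃------------------┃      
                     ┃  1        0      ┃      
                     ┃  2        0      ┃      
           ┏━━━━━━━━━━━━━━━━━━━━━━━━━━━━━┓     
           ┃ GameOfLife                  ┃     
           ┠─────────────────────────────┨     
           ┃Gen: 10                      ┃     
           ┃█····██····█·█········       ┃     
           ┃·█·········█·█········       ┃     
           ┃······················       ┃     
           ┃······················       ┃     
           ┃·····█················       ┃     
           ┃····█·█·█·█···········       ┃     
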